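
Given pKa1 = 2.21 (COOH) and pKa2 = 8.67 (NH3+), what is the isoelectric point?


pI = (pKa1 + pKa2) / 2
pI = (2.21 + 8.67) / 2
pI = 5.44

5.44


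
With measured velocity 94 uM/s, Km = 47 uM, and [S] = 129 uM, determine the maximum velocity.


Vmax = v * (Km + [S]) / [S]
Vmax = 94 * (47 + 129) / 129
Vmax = 128.2481 uM/s

128.2481 uM/s


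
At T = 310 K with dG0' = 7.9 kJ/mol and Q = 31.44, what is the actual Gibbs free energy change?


dG = dG0' + RT * ln(Q) / 1000
dG = 7.9 + 8.314 * 310 * ln(31.44) / 1000
dG = 16.7869 kJ/mol

16.7869 kJ/mol


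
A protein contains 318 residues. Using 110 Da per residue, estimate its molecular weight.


MW = n_residues * 110 Da
MW = 318 * 110
MW = 34980 Da

34980 Da


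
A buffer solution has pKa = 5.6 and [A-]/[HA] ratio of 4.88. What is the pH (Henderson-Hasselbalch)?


pH = pKa + log10([A-]/[HA])
pH = 5.6 + log10(4.88)
pH = 6.2884

6.2884


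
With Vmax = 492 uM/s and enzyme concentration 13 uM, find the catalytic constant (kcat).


kcat = Vmax / [E]t
kcat = 492 / 13
kcat = 37.8462 s^-1

37.8462 s^-1


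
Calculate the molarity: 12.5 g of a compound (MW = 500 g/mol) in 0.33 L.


C = (mass / MW) / volume
C = (12.5 / 500) / 0.33
C = 0.0758 M

0.0758 M


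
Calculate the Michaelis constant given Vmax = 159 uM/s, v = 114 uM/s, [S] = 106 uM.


Km = [S] * (Vmax - v) / v
Km = 106 * (159 - 114) / 114
Km = 41.8421 uM

41.8421 uM


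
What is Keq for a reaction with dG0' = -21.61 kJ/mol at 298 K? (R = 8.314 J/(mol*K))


Keq = exp(-dG0 * 1000 / (R * T))
Keq = exp(-(-21.61) * 1000 / (8.314 * 298))
Keq = 6137.9681

6137.9681


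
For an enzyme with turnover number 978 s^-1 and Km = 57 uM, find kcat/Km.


Catalytic efficiency = kcat / Km
= 978 / 57
= 17.1579 uM^-1*s^-1

17.1579 uM^-1*s^-1


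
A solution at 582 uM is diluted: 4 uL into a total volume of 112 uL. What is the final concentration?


C2 = C1 * V1 / V2
C2 = 582 * 4 / 112
C2 = 20.7857 uM

20.7857 uM


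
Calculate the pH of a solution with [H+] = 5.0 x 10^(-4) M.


pH = -log10([H+])
pH = -log10(5.0 x 10^(-4))
pH = 3.301

3.301


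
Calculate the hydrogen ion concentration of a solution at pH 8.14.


[H+] = 10^(-pH)
[H+] = 10^(-8.14)
[H+] = 7.244e-09 M

7.244e-09 M


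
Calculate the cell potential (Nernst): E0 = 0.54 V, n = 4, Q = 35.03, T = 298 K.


E = E0 - (RT/nF) * ln(Q)
E = 0.54 - (8.314 * 298 / (4 * 96485)) * ln(35.03)
E = 0.5172 V

0.5172 V


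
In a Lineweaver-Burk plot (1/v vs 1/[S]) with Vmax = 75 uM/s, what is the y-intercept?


y-intercept = 1/Vmax
= 1/75
= 0.0133 s/uM

0.0133 s/uM


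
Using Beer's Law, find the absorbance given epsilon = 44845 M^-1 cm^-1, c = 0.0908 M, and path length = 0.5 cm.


A = epsilon * c * l
A = 44845 * 0.0908 * 0.5
A = 2035.963

2035.963


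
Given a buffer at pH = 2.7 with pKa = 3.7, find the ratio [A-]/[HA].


[A-]/[HA] = 10^(pH - pKa)
= 10^(2.7 - 3.7)
= 0.1

0.1


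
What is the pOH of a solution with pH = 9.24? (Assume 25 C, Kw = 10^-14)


pOH = 14 - pH
pOH = 14 - 9.24
pOH = 4.76

4.76


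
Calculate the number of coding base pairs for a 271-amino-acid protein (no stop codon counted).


Each amino acid = 1 codon = 3 bp
bp = 271 * 3 = 813 bp

813 bp


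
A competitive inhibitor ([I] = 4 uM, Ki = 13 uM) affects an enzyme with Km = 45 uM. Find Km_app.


Km_app = Km * (1 + [I]/Ki)
Km_app = 45 * (1 + 4/13)
Km_app = 58.8462 uM

58.8462 uM


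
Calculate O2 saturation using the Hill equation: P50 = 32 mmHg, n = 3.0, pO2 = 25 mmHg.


Y = pO2^n / (P50^n + pO2^n)
Y = 25^3.0 / (32^3.0 + 25^3.0)
Y = 32.29%

32.29%


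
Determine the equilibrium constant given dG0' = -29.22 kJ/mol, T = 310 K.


Keq = exp(-dG0 * 1000 / (R * T))
Keq = exp(-(-29.22) * 1000 / (8.314 * 310))
Keq = 83890.7142

83890.7142


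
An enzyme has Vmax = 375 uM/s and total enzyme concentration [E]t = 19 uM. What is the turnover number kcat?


kcat = Vmax / [E]t
kcat = 375 / 19
kcat = 19.7368 s^-1

19.7368 s^-1


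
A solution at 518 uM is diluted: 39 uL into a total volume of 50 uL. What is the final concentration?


C2 = C1 * V1 / V2
C2 = 518 * 39 / 50
C2 = 404.04 uM

404.04 uM


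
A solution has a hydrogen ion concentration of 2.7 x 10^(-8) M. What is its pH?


pH = -log10([H+])
pH = -log10(2.7 x 10^(-8))
pH = 7.5686

7.5686


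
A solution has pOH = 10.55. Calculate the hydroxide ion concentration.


[OH-] = 10^(-pOH)
[OH-] = 10^(-10.55)
[OH-] = 2.818e-11 M

2.818e-11 M


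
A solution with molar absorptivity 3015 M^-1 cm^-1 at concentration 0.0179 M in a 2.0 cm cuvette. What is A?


A = epsilon * c * l
A = 3015 * 0.0179 * 2.0
A = 107.937

107.937


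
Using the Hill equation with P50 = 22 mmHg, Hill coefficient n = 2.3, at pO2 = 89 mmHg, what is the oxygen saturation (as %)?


Y = pO2^n / (P50^n + pO2^n)
Y = 89^2.3 / (22^2.3 + 89^2.3)
Y = 96.14%

96.14%


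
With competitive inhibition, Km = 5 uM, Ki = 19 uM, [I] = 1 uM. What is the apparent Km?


Km_app = Km * (1 + [I]/Ki)
Km_app = 5 * (1 + 1/19)
Km_app = 5.2632 uM

5.2632 uM


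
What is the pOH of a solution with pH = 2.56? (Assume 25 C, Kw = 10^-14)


pOH = 14 - pH
pOH = 14 - 2.56
pOH = 11.44

11.44


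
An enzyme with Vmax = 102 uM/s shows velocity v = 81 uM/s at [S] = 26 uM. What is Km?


Km = [S] * (Vmax - v) / v
Km = 26 * (102 - 81) / 81
Km = 6.7407 uM

6.7407 uM


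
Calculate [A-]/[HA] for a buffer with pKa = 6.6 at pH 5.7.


[A-]/[HA] = 10^(pH - pKa)
= 10^(5.7 - 6.6)
= 0.1259

0.1259


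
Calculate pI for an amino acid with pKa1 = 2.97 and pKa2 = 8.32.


pI = (pKa1 + pKa2) / 2
pI = (2.97 + 8.32) / 2
pI = 5.645

5.645


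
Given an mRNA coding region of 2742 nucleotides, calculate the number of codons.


codons = nucleotides / 3
codons = 2742 / 3 = 914

914


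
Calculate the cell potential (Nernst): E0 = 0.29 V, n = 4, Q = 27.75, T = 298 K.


E = E0 - (RT/nF) * ln(Q)
E = 0.29 - (8.314 * 298 / (4 * 96485)) * ln(27.75)
E = 0.2687 V

0.2687 V


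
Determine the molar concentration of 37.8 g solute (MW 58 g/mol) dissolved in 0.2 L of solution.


C = (mass / MW) / volume
C = (37.8 / 58) / 0.2
C = 3.2586 M

3.2586 M


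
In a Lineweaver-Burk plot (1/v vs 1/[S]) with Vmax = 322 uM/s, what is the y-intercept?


y-intercept = 1/Vmax
= 1/322
= 0.0031 s/uM

0.0031 s/uM


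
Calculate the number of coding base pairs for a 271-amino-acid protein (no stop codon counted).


Each amino acid = 1 codon = 3 bp
bp = 271 * 3 = 813 bp

813 bp


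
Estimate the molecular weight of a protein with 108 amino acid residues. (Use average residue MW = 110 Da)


MW = n_residues * 110 Da
MW = 108 * 110
MW = 11880 Da

11880 Da


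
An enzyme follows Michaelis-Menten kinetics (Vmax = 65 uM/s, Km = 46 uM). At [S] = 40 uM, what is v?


v = Vmax * [S] / (Km + [S])
v = 65 * 40 / (46 + 40)
v = 30.2326 uM/s

30.2326 uM/s


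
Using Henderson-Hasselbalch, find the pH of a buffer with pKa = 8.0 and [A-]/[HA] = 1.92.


pH = pKa + log10([A-]/[HA])
pH = 8.0 + log10(1.92)
pH = 8.2833

8.2833


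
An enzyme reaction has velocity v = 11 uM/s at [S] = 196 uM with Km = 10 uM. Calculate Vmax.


Vmax = v * (Km + [S]) / [S]
Vmax = 11 * (10 + 196) / 196
Vmax = 11.5612 uM/s

11.5612 uM/s


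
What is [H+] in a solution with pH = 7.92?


[H+] = 10^(-pH)
[H+] = 10^(-7.92)
[H+] = 1.202e-08 M

1.202e-08 M


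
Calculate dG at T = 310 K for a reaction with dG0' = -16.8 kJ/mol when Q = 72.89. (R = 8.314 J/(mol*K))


dG = dG0' + RT * ln(Q) / 1000
dG = -16.8 + 8.314 * 310 * ln(72.89) / 1000
dG = -5.7459 kJ/mol

-5.7459 kJ/mol


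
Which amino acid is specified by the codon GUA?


Standard genetic code lookup.
Codon GUA -> Val

Val


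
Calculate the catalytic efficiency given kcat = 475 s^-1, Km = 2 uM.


Catalytic efficiency = kcat / Km
= 475 / 2
= 237.5 uM^-1*s^-1

237.5 uM^-1*s^-1


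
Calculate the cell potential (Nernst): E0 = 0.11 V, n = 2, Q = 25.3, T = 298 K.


E = E0 - (RT/nF) * ln(Q)
E = 0.11 - (8.314 * 298 / (2 * 96485)) * ln(25.3)
E = 0.0685 V

0.0685 V


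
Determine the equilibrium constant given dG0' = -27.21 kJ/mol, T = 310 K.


Keq = exp(-dG0 * 1000 / (R * T))
Keq = exp(-(-27.21) * 1000 / (8.314 * 310))
Keq = 38460.8602

38460.8602


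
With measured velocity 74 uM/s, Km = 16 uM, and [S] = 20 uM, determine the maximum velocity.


Vmax = v * (Km + [S]) / [S]
Vmax = 74 * (16 + 20) / 20
Vmax = 133.2 uM/s

133.2 uM/s


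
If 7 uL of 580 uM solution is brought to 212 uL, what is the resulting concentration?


C2 = C1 * V1 / V2
C2 = 580 * 7 / 212
C2 = 19.1509 uM

19.1509 uM


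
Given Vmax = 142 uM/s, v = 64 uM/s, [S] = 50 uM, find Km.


Km = [S] * (Vmax - v) / v
Km = 50 * (142 - 64) / 64
Km = 60.9375 uM

60.9375 uM


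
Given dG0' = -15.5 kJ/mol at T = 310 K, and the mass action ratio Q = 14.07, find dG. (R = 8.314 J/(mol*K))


dG = dG0' + RT * ln(Q) / 1000
dG = -15.5 + 8.314 * 310 * ln(14.07) / 1000
dG = -8.6854 kJ/mol

-8.6854 kJ/mol


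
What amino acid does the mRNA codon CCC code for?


Standard genetic code lookup.
Codon CCC -> Pro

Pro


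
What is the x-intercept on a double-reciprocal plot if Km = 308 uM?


x-intercept = -1/Km
= -1/308
= -0.0032 1/uM

-0.0032 1/uM


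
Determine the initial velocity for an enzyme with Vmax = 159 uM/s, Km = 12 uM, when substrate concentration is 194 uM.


v = Vmax * [S] / (Km + [S])
v = 159 * 194 / (12 + 194)
v = 149.7379 uM/s

149.7379 uM/s


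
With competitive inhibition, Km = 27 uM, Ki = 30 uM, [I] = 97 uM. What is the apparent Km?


Km_app = Km * (1 + [I]/Ki)
Km_app = 27 * (1 + 97/30)
Km_app = 114.3 uM

114.3 uM


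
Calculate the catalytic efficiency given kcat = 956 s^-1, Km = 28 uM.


Catalytic efficiency = kcat / Km
= 956 / 28
= 34.1429 uM^-1*s^-1

34.1429 uM^-1*s^-1


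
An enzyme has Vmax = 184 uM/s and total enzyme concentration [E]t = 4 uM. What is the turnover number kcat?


kcat = Vmax / [E]t
kcat = 184 / 4
kcat = 46.0 s^-1

46.0 s^-1


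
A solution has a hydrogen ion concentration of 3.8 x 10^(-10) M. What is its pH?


pH = -log10([H+])
pH = -log10(3.8 x 10^(-10))
pH = 9.4202

9.4202


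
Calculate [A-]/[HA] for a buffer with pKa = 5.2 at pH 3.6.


[A-]/[HA] = 10^(pH - pKa)
= 10^(3.6 - 5.2)
= 0.0251

0.0251


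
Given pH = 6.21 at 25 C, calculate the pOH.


pOH = 14 - pH
pOH = 14 - 6.21
pOH = 7.79

7.79


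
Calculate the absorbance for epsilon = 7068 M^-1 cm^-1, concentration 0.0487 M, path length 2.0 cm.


A = epsilon * c * l
A = 7068 * 0.0487 * 2.0
A = 688.4232

688.4232


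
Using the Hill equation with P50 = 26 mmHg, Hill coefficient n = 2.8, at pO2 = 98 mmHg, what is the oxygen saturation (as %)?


Y = pO2^n / (P50^n + pO2^n)
Y = 98^2.8 / (26^2.8 + 98^2.8)
Y = 97.62%

97.62%


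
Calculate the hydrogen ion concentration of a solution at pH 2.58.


[H+] = 10^(-pH)
[H+] = 10^(-2.58)
[H+] = 0.0026 M

0.0026 M


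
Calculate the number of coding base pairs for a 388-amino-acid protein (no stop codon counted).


Each amino acid = 1 codon = 3 bp
bp = 388 * 3 = 1164 bp

1164 bp


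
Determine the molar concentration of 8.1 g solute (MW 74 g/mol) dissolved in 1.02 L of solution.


C = (mass / MW) / volume
C = (8.1 / 74) / 1.02
C = 0.1073 M

0.1073 M


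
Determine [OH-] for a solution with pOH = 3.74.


[OH-] = 10^(-pOH)
[OH-] = 10^(-3.74)
[OH-] = 1.820e-04 M

1.820e-04 M


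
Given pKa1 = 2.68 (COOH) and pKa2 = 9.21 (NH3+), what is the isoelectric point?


pI = (pKa1 + pKa2) / 2
pI = (2.68 + 9.21) / 2
pI = 5.945

5.945


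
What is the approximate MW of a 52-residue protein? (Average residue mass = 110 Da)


MW = n_residues * 110 Da
MW = 52 * 110
MW = 5720 Da

5720 Da


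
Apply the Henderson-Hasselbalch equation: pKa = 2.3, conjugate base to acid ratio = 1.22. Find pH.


pH = pKa + log10([A-]/[HA])
pH = 2.3 + log10(1.22)
pH = 2.3864

2.3864


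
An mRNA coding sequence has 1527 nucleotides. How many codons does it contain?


codons = nucleotides / 3
codons = 1527 / 3 = 509

509


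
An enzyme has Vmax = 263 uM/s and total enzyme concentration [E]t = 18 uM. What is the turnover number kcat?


kcat = Vmax / [E]t
kcat = 263 / 18
kcat = 14.6111 s^-1

14.6111 s^-1


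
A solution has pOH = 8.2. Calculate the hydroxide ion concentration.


[OH-] = 10^(-pOH)
[OH-] = 10^(-8.2)
[OH-] = 6.310e-09 M

6.310e-09 M


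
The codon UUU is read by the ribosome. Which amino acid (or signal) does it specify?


Standard genetic code lookup.
Codon UUU -> Phe

Phe


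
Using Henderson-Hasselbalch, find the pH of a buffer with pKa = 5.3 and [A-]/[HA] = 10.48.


pH = pKa + log10([A-]/[HA])
pH = 5.3 + log10(10.48)
pH = 6.3204

6.3204


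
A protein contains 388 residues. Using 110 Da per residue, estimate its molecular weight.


MW = n_residues * 110 Da
MW = 388 * 110
MW = 42680 Da

42680 Da


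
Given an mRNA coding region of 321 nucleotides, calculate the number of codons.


codons = nucleotides / 3
codons = 321 / 3 = 107

107


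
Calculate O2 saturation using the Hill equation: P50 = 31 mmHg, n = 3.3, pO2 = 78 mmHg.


Y = pO2^n / (P50^n + pO2^n)
Y = 78^3.3 / (31^3.3 + 78^3.3)
Y = 95.46%

95.46%


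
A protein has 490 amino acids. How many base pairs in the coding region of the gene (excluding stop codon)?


Each amino acid = 1 codon = 3 bp
bp = 490 * 3 = 1470 bp

1470 bp


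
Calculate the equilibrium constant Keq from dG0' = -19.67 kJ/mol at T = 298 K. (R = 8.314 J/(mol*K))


Keq = exp(-dG0 * 1000 / (R * T))
Keq = exp(-(-19.67) * 1000 / (8.314 * 298))
Keq = 2805.1839

2805.1839


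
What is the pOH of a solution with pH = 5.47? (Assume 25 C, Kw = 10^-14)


pOH = 14 - pH
pOH = 14 - 5.47
pOH = 8.53

8.53


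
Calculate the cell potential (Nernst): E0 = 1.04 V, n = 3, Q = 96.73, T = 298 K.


E = E0 - (RT/nF) * ln(Q)
E = 1.04 - (8.314 * 298 / (3 * 96485)) * ln(96.73)
E = 1.0009 V

1.0009 V


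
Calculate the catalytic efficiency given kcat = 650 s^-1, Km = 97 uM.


Catalytic efficiency = kcat / Km
= 650 / 97
= 6.701 uM^-1*s^-1

6.701 uM^-1*s^-1


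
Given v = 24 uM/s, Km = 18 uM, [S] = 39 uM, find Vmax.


Vmax = v * (Km + [S]) / [S]
Vmax = 24 * (18 + 39) / 39
Vmax = 35.0769 uM/s

35.0769 uM/s


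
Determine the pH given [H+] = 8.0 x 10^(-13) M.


pH = -log10([H+])
pH = -log10(8.0 x 10^(-13))
pH = 12.0969

12.0969


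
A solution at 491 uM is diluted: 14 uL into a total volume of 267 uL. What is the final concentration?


C2 = C1 * V1 / V2
C2 = 491 * 14 / 267
C2 = 25.7453 uM

25.7453 uM


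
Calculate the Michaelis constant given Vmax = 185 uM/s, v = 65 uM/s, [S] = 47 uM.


Km = [S] * (Vmax - v) / v
Km = 47 * (185 - 65) / 65
Km = 86.7692 uM

86.7692 uM


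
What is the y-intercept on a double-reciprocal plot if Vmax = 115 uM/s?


y-intercept = 1/Vmax
= 1/115
= 0.0087 s/uM

0.0087 s/uM


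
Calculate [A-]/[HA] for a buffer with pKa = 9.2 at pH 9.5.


[A-]/[HA] = 10^(pH - pKa)
= 10^(9.5 - 9.2)
= 1.9953

1.9953


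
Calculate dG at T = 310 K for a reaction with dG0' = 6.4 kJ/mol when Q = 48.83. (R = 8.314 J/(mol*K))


dG = dG0' + RT * ln(Q) / 1000
dG = 6.4 + 8.314 * 310 * ln(48.83) / 1000
dG = 16.4216 kJ/mol

16.4216 kJ/mol


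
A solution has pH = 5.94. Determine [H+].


[H+] = 10^(-pH)
[H+] = 10^(-5.94)
[H+] = 1.148e-06 M

1.148e-06 M


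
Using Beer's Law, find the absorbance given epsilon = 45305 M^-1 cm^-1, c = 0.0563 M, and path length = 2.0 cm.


A = epsilon * c * l
A = 45305 * 0.0563 * 2.0
A = 5101.343

5101.343


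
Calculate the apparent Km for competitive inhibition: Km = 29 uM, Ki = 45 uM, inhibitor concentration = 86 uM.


Km_app = Km * (1 + [I]/Ki)
Km_app = 29 * (1 + 86/45)
Km_app = 84.4222 uM

84.4222 uM


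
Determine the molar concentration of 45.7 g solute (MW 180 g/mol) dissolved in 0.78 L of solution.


C = (mass / MW) / volume
C = (45.7 / 180) / 0.78
C = 0.3255 M

0.3255 M


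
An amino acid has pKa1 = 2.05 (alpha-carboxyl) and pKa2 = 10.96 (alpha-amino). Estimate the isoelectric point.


pI = (pKa1 + pKa2) / 2
pI = (2.05 + 10.96) / 2
pI = 6.505

6.505


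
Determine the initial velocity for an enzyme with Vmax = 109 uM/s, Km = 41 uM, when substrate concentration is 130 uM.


v = Vmax * [S] / (Km + [S])
v = 109 * 130 / (41 + 130)
v = 82.8655 uM/s

82.8655 uM/s


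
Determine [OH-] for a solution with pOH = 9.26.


[OH-] = 10^(-pOH)
[OH-] = 10^(-9.26)
[OH-] = 5.495e-10 M

5.495e-10 M


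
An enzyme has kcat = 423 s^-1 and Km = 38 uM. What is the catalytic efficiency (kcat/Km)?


Catalytic efficiency = kcat / Km
= 423 / 38
= 11.1316 uM^-1*s^-1

11.1316 uM^-1*s^-1


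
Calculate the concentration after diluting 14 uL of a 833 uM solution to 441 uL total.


C2 = C1 * V1 / V2
C2 = 833 * 14 / 441
C2 = 26.4444 uM

26.4444 uM


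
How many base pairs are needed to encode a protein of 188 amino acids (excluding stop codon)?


Each amino acid = 1 codon = 3 bp
bp = 188 * 3 = 564 bp

564 bp


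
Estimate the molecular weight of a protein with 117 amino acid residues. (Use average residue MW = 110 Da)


MW = n_residues * 110 Da
MW = 117 * 110
MW = 12870 Da

12870 Da


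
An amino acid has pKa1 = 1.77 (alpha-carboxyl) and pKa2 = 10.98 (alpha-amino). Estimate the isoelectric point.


pI = (pKa1 + pKa2) / 2
pI = (1.77 + 10.98) / 2
pI = 6.375

6.375


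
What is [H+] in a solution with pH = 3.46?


[H+] = 10^(-pH)
[H+] = 10^(-3.46)
[H+] = 3.467e-04 M

3.467e-04 M


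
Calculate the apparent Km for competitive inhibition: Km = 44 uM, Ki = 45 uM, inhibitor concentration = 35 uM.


Km_app = Km * (1 + [I]/Ki)
Km_app = 44 * (1 + 35/45)
Km_app = 78.2222 uM

78.2222 uM


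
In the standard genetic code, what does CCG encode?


Standard genetic code lookup.
Codon CCG -> Pro

Pro


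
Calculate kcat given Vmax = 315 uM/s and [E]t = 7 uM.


kcat = Vmax / [E]t
kcat = 315 / 7
kcat = 45.0 s^-1

45.0 s^-1


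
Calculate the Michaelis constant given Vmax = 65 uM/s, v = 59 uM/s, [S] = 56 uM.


Km = [S] * (Vmax - v) / v
Km = 56 * (65 - 59) / 59
Km = 5.6949 uM

5.6949 uM


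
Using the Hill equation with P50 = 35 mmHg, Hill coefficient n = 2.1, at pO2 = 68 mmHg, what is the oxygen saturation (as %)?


Y = pO2^n / (P50^n + pO2^n)
Y = 68^2.1 / (35^2.1 + 68^2.1)
Y = 80.13%

80.13%


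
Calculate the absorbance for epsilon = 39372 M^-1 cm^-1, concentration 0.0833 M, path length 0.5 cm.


A = epsilon * c * l
A = 39372 * 0.0833 * 0.5
A = 1639.8438

1639.8438


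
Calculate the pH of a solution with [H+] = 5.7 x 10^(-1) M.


pH = -log10([H+])
pH = -log10(5.7 x 10^(-1))
pH = 0.2441

0.2441


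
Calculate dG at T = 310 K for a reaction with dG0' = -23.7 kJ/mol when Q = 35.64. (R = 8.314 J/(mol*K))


dG = dG0' + RT * ln(Q) / 1000
dG = -23.7 + 8.314 * 310 * ln(35.64) / 1000
dG = -14.49 kJ/mol

-14.49 kJ/mol


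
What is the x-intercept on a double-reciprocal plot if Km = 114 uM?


x-intercept = -1/Km
= -1/114
= -0.0088 1/uM

-0.0088 1/uM


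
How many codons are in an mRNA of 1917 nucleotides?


codons = nucleotides / 3
codons = 1917 / 3 = 639

639


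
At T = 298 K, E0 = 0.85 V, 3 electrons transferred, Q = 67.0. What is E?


E = E0 - (RT/nF) * ln(Q)
E = 0.85 - (8.314 * 298 / (3 * 96485)) * ln(67.0)
E = 0.814 V

0.814 V


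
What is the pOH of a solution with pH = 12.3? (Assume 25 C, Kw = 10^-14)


pOH = 14 - pH
pOH = 14 - 12.3
pOH = 1.7

1.7


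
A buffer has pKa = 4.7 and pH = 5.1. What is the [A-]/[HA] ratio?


[A-]/[HA] = 10^(pH - pKa)
= 10^(5.1 - 4.7)
= 2.5119

2.5119


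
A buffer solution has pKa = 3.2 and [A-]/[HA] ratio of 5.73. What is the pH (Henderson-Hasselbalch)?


pH = pKa + log10([A-]/[HA])
pH = 3.2 + log10(5.73)
pH = 3.9582

3.9582


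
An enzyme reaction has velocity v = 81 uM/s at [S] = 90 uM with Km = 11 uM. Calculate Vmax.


Vmax = v * (Km + [S]) / [S]
Vmax = 81 * (11 + 90) / 90
Vmax = 90.9 uM/s

90.9 uM/s


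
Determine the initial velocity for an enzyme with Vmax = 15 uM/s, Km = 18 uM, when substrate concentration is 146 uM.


v = Vmax * [S] / (Km + [S])
v = 15 * 146 / (18 + 146)
v = 13.3537 uM/s

13.3537 uM/s


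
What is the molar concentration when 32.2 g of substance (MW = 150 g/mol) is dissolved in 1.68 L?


C = (mass / MW) / volume
C = (32.2 / 150) / 1.68
C = 0.1278 M

0.1278 M


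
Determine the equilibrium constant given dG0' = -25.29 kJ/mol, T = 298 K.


Keq = exp(-dG0 * 1000 / (R * T))
Keq = exp(-(-25.29) * 1000 / (8.314 * 298))
Keq = 27107.7296

27107.7296


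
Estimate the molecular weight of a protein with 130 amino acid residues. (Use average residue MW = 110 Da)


MW = n_residues * 110 Da
MW = 130 * 110
MW = 14300 Da

14300 Da


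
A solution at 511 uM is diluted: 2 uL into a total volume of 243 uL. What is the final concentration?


C2 = C1 * V1 / V2
C2 = 511 * 2 / 243
C2 = 4.2058 uM

4.2058 uM


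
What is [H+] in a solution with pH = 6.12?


[H+] = 10^(-pH)
[H+] = 10^(-6.12)
[H+] = 7.586e-07 M

7.586e-07 M


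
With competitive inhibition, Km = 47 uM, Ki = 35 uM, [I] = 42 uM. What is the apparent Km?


Km_app = Km * (1 + [I]/Ki)
Km_app = 47 * (1 + 42/35)
Km_app = 103.4 uM

103.4 uM


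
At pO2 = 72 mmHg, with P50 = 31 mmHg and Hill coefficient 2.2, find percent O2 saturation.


Y = pO2^n / (P50^n + pO2^n)
Y = 72^2.2 / (31^2.2 + 72^2.2)
Y = 86.46%

86.46%


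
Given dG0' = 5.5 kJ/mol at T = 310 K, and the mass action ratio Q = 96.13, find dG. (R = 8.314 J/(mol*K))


dG = dG0' + RT * ln(Q) / 1000
dG = 5.5 + 8.314 * 310 * ln(96.13) / 1000
dG = 17.2674 kJ/mol

17.2674 kJ/mol


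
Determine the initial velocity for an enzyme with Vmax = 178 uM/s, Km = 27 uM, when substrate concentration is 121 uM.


v = Vmax * [S] / (Km + [S])
v = 178 * 121 / (27 + 121)
v = 145.527 uM/s

145.527 uM/s


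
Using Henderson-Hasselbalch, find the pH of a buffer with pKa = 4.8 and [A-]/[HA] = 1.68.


pH = pKa + log10([A-]/[HA])
pH = 4.8 + log10(1.68)
pH = 5.0253

5.0253


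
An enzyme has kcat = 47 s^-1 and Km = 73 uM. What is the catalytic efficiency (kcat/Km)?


Catalytic efficiency = kcat / Km
= 47 / 73
= 0.6438 uM^-1*s^-1

0.6438 uM^-1*s^-1


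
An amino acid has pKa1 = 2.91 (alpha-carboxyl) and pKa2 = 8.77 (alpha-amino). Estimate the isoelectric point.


pI = (pKa1 + pKa2) / 2
pI = (2.91 + 8.77) / 2
pI = 5.84

5.84


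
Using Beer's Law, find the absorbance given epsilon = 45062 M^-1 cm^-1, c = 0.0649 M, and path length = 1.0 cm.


A = epsilon * c * l
A = 45062 * 0.0649 * 1.0
A = 2924.5238

2924.5238


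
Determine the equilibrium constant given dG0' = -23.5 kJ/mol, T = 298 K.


Keq = exp(-dG0 * 1000 / (R * T))
Keq = exp(-(-23.5) * 1000 / (8.314 * 298))
Keq = 13162.046

13162.046


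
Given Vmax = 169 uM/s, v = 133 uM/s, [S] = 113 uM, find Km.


Km = [S] * (Vmax - v) / v
Km = 113 * (169 - 133) / 133
Km = 30.5865 uM

30.5865 uM


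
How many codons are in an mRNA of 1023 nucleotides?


codons = nucleotides / 3
codons = 1023 / 3 = 341

341


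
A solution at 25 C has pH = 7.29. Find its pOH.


pOH = 14 - pH
pOH = 14 - 7.29
pOH = 6.71

6.71


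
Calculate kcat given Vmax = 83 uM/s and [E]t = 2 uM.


kcat = Vmax / [E]t
kcat = 83 / 2
kcat = 41.5 s^-1

41.5 s^-1


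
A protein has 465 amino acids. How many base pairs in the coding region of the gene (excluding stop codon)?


Each amino acid = 1 codon = 3 bp
bp = 465 * 3 = 1395 bp

1395 bp


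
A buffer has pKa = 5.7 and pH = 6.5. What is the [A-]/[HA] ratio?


[A-]/[HA] = 10^(pH - pKa)
= 10^(6.5 - 5.7)
= 6.3096

6.3096


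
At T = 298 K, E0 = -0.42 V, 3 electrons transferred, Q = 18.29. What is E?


E = E0 - (RT/nF) * ln(Q)
E = -0.42 - (8.314 * 298 / (3 * 96485)) * ln(18.29)
E = -0.4449 V

-0.4449 V


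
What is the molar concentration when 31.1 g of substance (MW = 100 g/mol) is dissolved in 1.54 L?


C = (mass / MW) / volume
C = (31.1 / 100) / 1.54
C = 0.2019 M

0.2019 M


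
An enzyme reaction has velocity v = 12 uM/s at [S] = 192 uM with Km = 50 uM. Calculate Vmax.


Vmax = v * (Km + [S]) / [S]
Vmax = 12 * (50 + 192) / 192
Vmax = 15.125 uM/s

15.125 uM/s


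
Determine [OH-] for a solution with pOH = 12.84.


[OH-] = 10^(-pOH)
[OH-] = 10^(-12.84)
[OH-] = 1.445e-13 M

1.445e-13 M


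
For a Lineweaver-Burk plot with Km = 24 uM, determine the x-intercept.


x-intercept = -1/Km
= -1/24
= -0.0417 1/uM

-0.0417 1/uM


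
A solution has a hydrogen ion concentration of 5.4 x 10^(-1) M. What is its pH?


pH = -log10([H+])
pH = -log10(5.4 x 10^(-1))
pH = 0.2676

0.2676


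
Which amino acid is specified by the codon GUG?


Standard genetic code lookup.
Codon GUG -> Val

Val


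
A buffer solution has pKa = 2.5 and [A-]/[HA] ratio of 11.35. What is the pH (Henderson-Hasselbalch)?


pH = pKa + log10([A-]/[HA])
pH = 2.5 + log10(11.35)
pH = 3.555

3.555


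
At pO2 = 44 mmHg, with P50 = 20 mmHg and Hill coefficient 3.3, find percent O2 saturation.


Y = pO2^n / (P50^n + pO2^n)
Y = 44^3.3 / (20^3.3 + 44^3.3)
Y = 93.1%

93.1%


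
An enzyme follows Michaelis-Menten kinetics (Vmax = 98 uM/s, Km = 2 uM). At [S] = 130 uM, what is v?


v = Vmax * [S] / (Km + [S])
v = 98 * 130 / (2 + 130)
v = 96.5152 uM/s

96.5152 uM/s


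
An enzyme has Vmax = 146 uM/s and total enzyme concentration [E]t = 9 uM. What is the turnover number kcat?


kcat = Vmax / [E]t
kcat = 146 / 9
kcat = 16.2222 s^-1

16.2222 s^-1


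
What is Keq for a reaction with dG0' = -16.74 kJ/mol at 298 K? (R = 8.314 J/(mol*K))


Keq = exp(-dG0 * 1000 / (R * T))
Keq = exp(-(-16.74) * 1000 / (8.314 * 298))
Keq = 859.727

859.727


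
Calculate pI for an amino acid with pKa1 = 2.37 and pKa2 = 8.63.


pI = (pKa1 + pKa2) / 2
pI = (2.37 + 8.63) / 2
pI = 5.5

5.5


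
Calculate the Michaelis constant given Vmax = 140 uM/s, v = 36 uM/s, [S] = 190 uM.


Km = [S] * (Vmax - v) / v
Km = 190 * (140 - 36) / 36
Km = 548.8889 uM

548.8889 uM


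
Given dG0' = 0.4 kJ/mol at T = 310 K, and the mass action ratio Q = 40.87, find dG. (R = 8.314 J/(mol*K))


dG = dG0' + RT * ln(Q) / 1000
dG = 0.4 + 8.314 * 310 * ln(40.87) / 1000
dG = 9.963 kJ/mol

9.963 kJ/mol


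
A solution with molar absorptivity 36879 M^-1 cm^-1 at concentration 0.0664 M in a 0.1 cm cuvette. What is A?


A = epsilon * c * l
A = 36879 * 0.0664 * 0.1
A = 244.8766

244.8766


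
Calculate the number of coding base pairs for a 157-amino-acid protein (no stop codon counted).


Each amino acid = 1 codon = 3 bp
bp = 157 * 3 = 471 bp

471 bp


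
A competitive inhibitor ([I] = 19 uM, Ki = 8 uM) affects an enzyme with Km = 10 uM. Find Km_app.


Km_app = Km * (1 + [I]/Ki)
Km_app = 10 * (1 + 19/8)
Km_app = 33.75 uM

33.75 uM


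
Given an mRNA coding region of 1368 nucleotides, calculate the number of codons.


codons = nucleotides / 3
codons = 1368 / 3 = 456

456


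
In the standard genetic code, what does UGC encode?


Standard genetic code lookup.
Codon UGC -> Cys

Cys


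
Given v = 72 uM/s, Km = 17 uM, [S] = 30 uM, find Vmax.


Vmax = v * (Km + [S]) / [S]
Vmax = 72 * (17 + 30) / 30
Vmax = 112.8 uM/s

112.8 uM/s


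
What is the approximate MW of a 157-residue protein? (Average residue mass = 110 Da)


MW = n_residues * 110 Da
MW = 157 * 110
MW = 17270 Da

17270 Da


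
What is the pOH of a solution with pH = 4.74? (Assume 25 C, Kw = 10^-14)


pOH = 14 - pH
pOH = 14 - 4.74
pOH = 9.26

9.26


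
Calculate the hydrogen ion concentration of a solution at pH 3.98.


[H+] = 10^(-pH)
[H+] = 10^(-3.98)
[H+] = 1.047e-04 M

1.047e-04 M


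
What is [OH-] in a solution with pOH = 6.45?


[OH-] = 10^(-pOH)
[OH-] = 10^(-6.45)
[OH-] = 3.548e-07 M

3.548e-07 M


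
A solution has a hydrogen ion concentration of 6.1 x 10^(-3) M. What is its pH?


pH = -log10([H+])
pH = -log10(6.1 x 10^(-3))
pH = 2.2147

2.2147


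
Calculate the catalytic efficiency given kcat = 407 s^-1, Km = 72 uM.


Catalytic efficiency = kcat / Km
= 407 / 72
= 5.6528 uM^-1*s^-1

5.6528 uM^-1*s^-1


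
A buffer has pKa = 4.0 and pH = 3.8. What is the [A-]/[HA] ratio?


[A-]/[HA] = 10^(pH - pKa)
= 10^(3.8 - 4.0)
= 0.631

0.631


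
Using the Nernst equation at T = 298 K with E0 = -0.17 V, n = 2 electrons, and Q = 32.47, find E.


E = E0 - (RT/nF) * ln(Q)
E = -0.17 - (8.314 * 298 / (2 * 96485)) * ln(32.47)
E = -0.2147 V

-0.2147 V


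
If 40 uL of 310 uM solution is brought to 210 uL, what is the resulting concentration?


C2 = C1 * V1 / V2
C2 = 310 * 40 / 210
C2 = 59.0476 uM

59.0476 uM


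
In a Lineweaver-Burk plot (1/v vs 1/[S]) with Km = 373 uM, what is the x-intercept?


x-intercept = -1/Km
= -1/373
= -0.0027 1/uM

-0.0027 1/uM


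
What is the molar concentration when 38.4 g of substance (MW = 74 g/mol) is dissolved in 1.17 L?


C = (mass / MW) / volume
C = (38.4 / 74) / 1.17
C = 0.4435 M

0.4435 M


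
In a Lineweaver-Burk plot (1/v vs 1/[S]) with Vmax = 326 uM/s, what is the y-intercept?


y-intercept = 1/Vmax
= 1/326
= 0.0031 s/uM

0.0031 s/uM


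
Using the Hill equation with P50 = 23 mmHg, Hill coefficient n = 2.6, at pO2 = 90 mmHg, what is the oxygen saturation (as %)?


Y = pO2^n / (P50^n + pO2^n)
Y = 90^2.6 / (23^2.6 + 90^2.6)
Y = 97.2%

97.2%


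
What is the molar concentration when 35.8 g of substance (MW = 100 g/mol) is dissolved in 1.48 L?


C = (mass / MW) / volume
C = (35.8 / 100) / 1.48
C = 0.2419 M

0.2419 M


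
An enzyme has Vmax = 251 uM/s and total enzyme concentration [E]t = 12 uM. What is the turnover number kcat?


kcat = Vmax / [E]t
kcat = 251 / 12
kcat = 20.9167 s^-1

20.9167 s^-1


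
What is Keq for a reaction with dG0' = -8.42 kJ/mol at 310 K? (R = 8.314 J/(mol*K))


Keq = exp(-dG0 * 1000 / (R * T))
Keq = exp(-(-8.42) * 1000 / (8.314 * 310))
Keq = 26.2308

26.2308


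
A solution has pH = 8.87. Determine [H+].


[H+] = 10^(-pH)
[H+] = 10^(-8.87)
[H+] = 1.349e-09 M

1.349e-09 M


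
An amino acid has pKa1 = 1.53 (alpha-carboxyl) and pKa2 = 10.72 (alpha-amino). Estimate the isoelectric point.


pI = (pKa1 + pKa2) / 2
pI = (1.53 + 10.72) / 2
pI = 6.125

6.125


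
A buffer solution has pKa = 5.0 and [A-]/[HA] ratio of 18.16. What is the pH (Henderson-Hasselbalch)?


pH = pKa + log10([A-]/[HA])
pH = 5.0 + log10(18.16)
pH = 6.2591

6.2591


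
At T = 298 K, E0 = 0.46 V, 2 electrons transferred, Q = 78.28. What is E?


E = E0 - (RT/nF) * ln(Q)
E = 0.46 - (8.314 * 298 / (2 * 96485)) * ln(78.28)
E = 0.404 V

0.404 V


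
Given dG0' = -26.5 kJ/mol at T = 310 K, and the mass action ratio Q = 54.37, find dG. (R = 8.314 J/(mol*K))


dG = dG0' + RT * ln(Q) / 1000
dG = -26.5 + 8.314 * 310 * ln(54.37) / 1000
dG = -16.2014 kJ/mol

-16.2014 kJ/mol


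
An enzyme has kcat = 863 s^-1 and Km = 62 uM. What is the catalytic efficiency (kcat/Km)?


Catalytic efficiency = kcat / Km
= 863 / 62
= 13.9194 uM^-1*s^-1

13.9194 uM^-1*s^-1


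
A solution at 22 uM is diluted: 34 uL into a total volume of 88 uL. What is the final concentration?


C2 = C1 * V1 / V2
C2 = 22 * 34 / 88
C2 = 8.5 uM

8.5 uM


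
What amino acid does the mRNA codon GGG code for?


Standard genetic code lookup.
Codon GGG -> Gly

Gly


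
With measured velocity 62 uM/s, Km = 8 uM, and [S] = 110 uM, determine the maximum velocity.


Vmax = v * (Km + [S]) / [S]
Vmax = 62 * (8 + 110) / 110
Vmax = 66.5091 uM/s

66.5091 uM/s


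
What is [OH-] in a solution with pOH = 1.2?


[OH-] = 10^(-pOH)
[OH-] = 10^(-1.2)
[OH-] = 0.0631 M

0.0631 M


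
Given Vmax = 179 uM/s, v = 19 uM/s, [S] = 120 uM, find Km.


Km = [S] * (Vmax - v) / v
Km = 120 * (179 - 19) / 19
Km = 1010.5263 uM

1010.5263 uM


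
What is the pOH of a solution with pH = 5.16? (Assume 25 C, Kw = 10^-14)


pOH = 14 - pH
pOH = 14 - 5.16
pOH = 8.84

8.84


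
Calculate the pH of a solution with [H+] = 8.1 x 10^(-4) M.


pH = -log10([H+])
pH = -log10(8.1 x 10^(-4))
pH = 3.0915

3.0915


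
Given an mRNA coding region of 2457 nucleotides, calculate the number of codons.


codons = nucleotides / 3
codons = 2457 / 3 = 819

819


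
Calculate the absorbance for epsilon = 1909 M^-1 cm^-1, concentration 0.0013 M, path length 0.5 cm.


A = epsilon * c * l
A = 1909 * 0.0013 * 0.5
A = 1.2409

1.2409


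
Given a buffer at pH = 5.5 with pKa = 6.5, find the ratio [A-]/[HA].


[A-]/[HA] = 10^(pH - pKa)
= 10^(5.5 - 6.5)
= 0.1

0.1


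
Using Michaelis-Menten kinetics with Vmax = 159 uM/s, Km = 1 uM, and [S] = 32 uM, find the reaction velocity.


v = Vmax * [S] / (Km + [S])
v = 159 * 32 / (1 + 32)
v = 154.1818 uM/s

154.1818 uM/s


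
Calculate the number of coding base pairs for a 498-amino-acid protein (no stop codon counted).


Each amino acid = 1 codon = 3 bp
bp = 498 * 3 = 1494 bp

1494 bp


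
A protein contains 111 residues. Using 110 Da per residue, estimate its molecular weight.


MW = n_residues * 110 Da
MW = 111 * 110
MW = 12210 Da

12210 Da


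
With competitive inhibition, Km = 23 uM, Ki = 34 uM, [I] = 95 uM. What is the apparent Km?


Km_app = Km * (1 + [I]/Ki)
Km_app = 23 * (1 + 95/34)
Km_app = 87.2647 uM

87.2647 uM


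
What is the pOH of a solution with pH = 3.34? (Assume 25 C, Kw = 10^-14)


pOH = 14 - pH
pOH = 14 - 3.34
pOH = 10.66

10.66


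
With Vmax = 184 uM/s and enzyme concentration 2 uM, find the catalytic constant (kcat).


kcat = Vmax / [E]t
kcat = 184 / 2
kcat = 92.0 s^-1

92.0 s^-1


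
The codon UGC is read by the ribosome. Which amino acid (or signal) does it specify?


Standard genetic code lookup.
Codon UGC -> Cys

Cys


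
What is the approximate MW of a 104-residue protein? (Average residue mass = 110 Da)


MW = n_residues * 110 Da
MW = 104 * 110
MW = 11440 Da

11440 Da


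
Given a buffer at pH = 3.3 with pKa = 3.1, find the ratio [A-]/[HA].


[A-]/[HA] = 10^(pH - pKa)
= 10^(3.3 - 3.1)
= 1.5849

1.5849


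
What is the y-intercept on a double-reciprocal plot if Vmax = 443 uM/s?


y-intercept = 1/Vmax
= 1/443
= 0.0023 s/uM

0.0023 s/uM


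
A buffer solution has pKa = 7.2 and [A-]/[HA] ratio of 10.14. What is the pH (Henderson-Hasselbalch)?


pH = pKa + log10([A-]/[HA])
pH = 7.2 + log10(10.14)
pH = 8.206

8.206


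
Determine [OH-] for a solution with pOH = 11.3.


[OH-] = 10^(-pOH)
[OH-] = 10^(-11.3)
[OH-] = 5.012e-12 M

5.012e-12 M


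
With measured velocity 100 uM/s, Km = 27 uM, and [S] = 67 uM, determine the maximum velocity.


Vmax = v * (Km + [S]) / [S]
Vmax = 100 * (27 + 67) / 67
Vmax = 140.2985 uM/s

140.2985 uM/s


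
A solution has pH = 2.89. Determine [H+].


[H+] = 10^(-pH)
[H+] = 10^(-2.89)
[H+] = 0.0013 M

0.0013 M


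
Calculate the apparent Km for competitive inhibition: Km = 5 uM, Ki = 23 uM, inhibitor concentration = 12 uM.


Km_app = Km * (1 + [I]/Ki)
Km_app = 5 * (1 + 12/23)
Km_app = 7.6087 uM

7.6087 uM


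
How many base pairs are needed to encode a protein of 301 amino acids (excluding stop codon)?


Each amino acid = 1 codon = 3 bp
bp = 301 * 3 = 903 bp

903 bp


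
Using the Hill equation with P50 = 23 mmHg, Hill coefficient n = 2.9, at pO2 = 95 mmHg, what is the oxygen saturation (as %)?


Y = pO2^n / (P50^n + pO2^n)
Y = 95^2.9 / (23^2.9 + 95^2.9)
Y = 98.39%

98.39%


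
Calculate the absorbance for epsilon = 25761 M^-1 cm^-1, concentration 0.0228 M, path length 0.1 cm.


A = epsilon * c * l
A = 25761 * 0.0228 * 0.1
A = 58.7351

58.7351


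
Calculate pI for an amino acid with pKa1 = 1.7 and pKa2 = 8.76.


pI = (pKa1 + pKa2) / 2
pI = (1.7 + 8.76) / 2
pI = 5.23

5.23


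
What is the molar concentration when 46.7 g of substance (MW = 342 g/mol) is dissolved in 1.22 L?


C = (mass / MW) / volume
C = (46.7 / 342) / 1.22
C = 0.1119 M

0.1119 M


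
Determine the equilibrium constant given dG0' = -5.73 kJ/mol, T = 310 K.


Keq = exp(-dG0 * 1000 / (R * T))
Keq = exp(-(-5.73) * 1000 / (8.314 * 310))
Keq = 9.237

9.237


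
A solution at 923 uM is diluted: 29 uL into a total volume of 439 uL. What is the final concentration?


C2 = C1 * V1 / V2
C2 = 923 * 29 / 439
C2 = 60.9727 uM

60.9727 uM


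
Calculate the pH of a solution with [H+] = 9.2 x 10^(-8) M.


pH = -log10([H+])
pH = -log10(9.2 x 10^(-8))
pH = 7.0362

7.0362


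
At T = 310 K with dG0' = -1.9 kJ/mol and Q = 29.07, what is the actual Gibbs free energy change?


dG = dG0' + RT * ln(Q) / 1000
dG = -1.9 + 8.314 * 310 * ln(29.07) / 1000
dG = 6.7849 kJ/mol

6.7849 kJ/mol


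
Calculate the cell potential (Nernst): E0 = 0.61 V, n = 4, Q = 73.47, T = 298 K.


E = E0 - (RT/nF) * ln(Q)
E = 0.61 - (8.314 * 298 / (4 * 96485)) * ln(73.47)
E = 0.5824 V

0.5824 V


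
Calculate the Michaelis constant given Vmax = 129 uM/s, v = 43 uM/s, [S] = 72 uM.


Km = [S] * (Vmax - v) / v
Km = 72 * (129 - 43) / 43
Km = 144.0 uM

144.0 uM


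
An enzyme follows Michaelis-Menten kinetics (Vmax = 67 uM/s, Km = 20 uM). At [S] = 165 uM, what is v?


v = Vmax * [S] / (Km + [S])
v = 67 * 165 / (20 + 165)
v = 59.7568 uM/s

59.7568 uM/s


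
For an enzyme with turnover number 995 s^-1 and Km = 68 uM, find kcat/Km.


Catalytic efficiency = kcat / Km
= 995 / 68
= 14.6324 uM^-1*s^-1

14.6324 uM^-1*s^-1


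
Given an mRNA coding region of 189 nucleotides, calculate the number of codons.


codons = nucleotides / 3
codons = 189 / 3 = 63

63


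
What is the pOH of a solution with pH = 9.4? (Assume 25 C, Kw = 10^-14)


pOH = 14 - pH
pOH = 14 - 9.4
pOH = 4.6

4.6


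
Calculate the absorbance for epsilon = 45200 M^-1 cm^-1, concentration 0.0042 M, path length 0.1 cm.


A = epsilon * c * l
A = 45200 * 0.0042 * 0.1
A = 18.984

18.984


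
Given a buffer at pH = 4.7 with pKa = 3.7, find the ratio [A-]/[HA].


[A-]/[HA] = 10^(pH - pKa)
= 10^(4.7 - 3.7)
= 10.0

10.0


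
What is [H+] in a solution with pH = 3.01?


[H+] = 10^(-pH)
[H+] = 10^(-3.01)
[H+] = 9.772e-04 M

9.772e-04 M


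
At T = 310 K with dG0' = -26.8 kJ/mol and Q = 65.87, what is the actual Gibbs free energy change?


dG = dG0' + RT * ln(Q) / 1000
dG = -26.8 + 8.314 * 310 * ln(65.87) / 1000
dG = -16.0069 kJ/mol

-16.0069 kJ/mol


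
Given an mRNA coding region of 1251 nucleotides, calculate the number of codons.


codons = nucleotides / 3
codons = 1251 / 3 = 417

417


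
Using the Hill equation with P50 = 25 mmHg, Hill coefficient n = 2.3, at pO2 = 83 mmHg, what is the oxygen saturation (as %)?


Y = pO2^n / (P50^n + pO2^n)
Y = 83^2.3 / (25^2.3 + 83^2.3)
Y = 94.05%

94.05%


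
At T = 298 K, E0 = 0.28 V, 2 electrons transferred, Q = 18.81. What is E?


E = E0 - (RT/nF) * ln(Q)
E = 0.28 - (8.314 * 298 / (2 * 96485)) * ln(18.81)
E = 0.2423 V

0.2423 V


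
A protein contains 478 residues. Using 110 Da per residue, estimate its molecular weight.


MW = n_residues * 110 Da
MW = 478 * 110
MW = 52580 Da

52580 Da


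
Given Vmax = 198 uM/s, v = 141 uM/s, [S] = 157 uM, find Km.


Km = [S] * (Vmax - v) / v
Km = 157 * (198 - 141) / 141
Km = 63.4681 uM

63.4681 uM


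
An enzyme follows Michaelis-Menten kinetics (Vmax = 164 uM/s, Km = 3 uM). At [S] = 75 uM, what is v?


v = Vmax * [S] / (Km + [S])
v = 164 * 75 / (3 + 75)
v = 157.6923 uM/s

157.6923 uM/s
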